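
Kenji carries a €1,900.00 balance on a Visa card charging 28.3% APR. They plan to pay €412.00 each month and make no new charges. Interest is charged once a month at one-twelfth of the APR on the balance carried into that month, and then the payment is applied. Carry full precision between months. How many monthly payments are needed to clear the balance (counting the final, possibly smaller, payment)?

5 payments

Monthly rate r = 28.3%/12 = 2.35833% = 0.0235833.
Recurrence: B ← B·(1+r) − €412.00.
Month 1: interest €44.81; balance after payment €1,532.81.
Month 2: interest €36.15; balance after payment €1,156.96.
Month 3: interest €27.28; balance after payment €772.24.
Month 4: interest €18.21; balance after payment €378.45.
Month 5: interest €8.93; balance after payment €0.00.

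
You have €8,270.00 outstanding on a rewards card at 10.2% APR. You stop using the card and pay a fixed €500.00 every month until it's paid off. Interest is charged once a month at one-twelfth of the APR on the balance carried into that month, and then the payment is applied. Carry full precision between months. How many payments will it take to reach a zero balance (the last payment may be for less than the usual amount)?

18 months

Monthly rate r = 10.2%/12 = 0.85% = 0.0085.
Recurrence: B ← B·(1+r) − €500.00.
Month 1: interest €70.29; balance after payment €7,840.30.
Month 2: interest €66.64; balance after payment €7,406.94.
Closed form: n = −ln(1 − rB₀/P)/ln(1+r) = −ln(0.85941)/ln(1.0085) ≈ 17.900, so the balance reaches zero during payment 18.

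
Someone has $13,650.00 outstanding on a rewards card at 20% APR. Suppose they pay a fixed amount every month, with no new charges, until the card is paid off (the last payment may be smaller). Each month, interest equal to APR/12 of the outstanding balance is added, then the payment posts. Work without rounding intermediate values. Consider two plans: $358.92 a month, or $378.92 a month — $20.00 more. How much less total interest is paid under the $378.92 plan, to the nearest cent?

$788.40

Monthly rate r = 20%/12 = 1.66667% = 0.0166667.
At $358.92/mo: n = ⌈−ln(1 − rB₀/P)/ln(1+r)⌉ = 61 payments (last $281.55); total interest = total paid − $13,650.00 = $8,166.75.
At $378.92/mo: 56 payments (last $187.75); total interest $7,378.35.
Interest saved = $8,166.75 − $7,378.35 = $788.40.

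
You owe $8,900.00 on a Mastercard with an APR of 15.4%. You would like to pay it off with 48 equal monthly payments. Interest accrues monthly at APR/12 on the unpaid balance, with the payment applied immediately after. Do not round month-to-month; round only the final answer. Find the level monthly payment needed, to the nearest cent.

Monthly rate r = 15.4%/12 = 1.28333% = 0.0128333.
Level-payment amortization: P = B₀·r / (1 − (1+r)^(−n)) = 8900.00·0.0128333 / (1 − 1.01283^(−48)).
Denominator 1 − (1+r)^(−48) = 0.457778575.
P = 114.217 / 0.457778575 ≈ 249.50.

$249.50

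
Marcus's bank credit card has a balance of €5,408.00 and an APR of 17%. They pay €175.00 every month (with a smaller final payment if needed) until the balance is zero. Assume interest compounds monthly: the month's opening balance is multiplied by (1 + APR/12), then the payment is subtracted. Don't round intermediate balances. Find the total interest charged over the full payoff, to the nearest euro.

€1,756

Monthly rate r = 17%/12 = 1.41667% = 0.0141667.
Payoff takes n = ⌈−ln(1 − rB₀/P)/ln(1+r)⌉ = ⌈40.938⌉ = 41 payments; the last is €164.16.
Total paid = 40·€175.00 + €164.16 = €7,164.16.
Total interest = total paid − principal = €7,164.16 − €5,408.00 = €1,756.16.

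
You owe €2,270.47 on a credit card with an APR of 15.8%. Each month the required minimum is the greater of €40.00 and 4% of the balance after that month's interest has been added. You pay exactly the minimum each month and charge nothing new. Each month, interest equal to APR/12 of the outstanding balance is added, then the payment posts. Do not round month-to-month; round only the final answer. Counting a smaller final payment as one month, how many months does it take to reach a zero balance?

61 months

Monthly rate r = 15.8%/12 = 1.31667% = 0.0131667.
While 4% of the post-interest balance exceeds €40.00, each month B ← (B·(1+r))·(1 − 0.04), i.e. B shrinks by the factor (1+r)·0.96 = 0.97264.
This holds for months 1–31. Entering month 32 the balance is €960.80; 4% of the post-interest balance is now below €40.00, so the flat €40.00 minimum applies from here.
From month 32 a fixed €40.00 at rate r clears €960.80 in 30 more payments. Total: 31 + 30 = 61 months.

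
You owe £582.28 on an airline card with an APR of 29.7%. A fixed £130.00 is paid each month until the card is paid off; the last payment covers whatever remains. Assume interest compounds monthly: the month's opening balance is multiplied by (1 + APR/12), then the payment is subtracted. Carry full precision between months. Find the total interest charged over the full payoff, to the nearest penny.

Monthly rate r = 29.7%/12 = 2.475% = 0.02475.
Payoff takes n = ⌈−ln(1 − rB₀/P)/ln(1+r)⌉ = ⌈4.806⌉ = 5 payments; the last is £105.01.
Total paid = 4·£130.00 + £105.01 = £625.01.
Total interest = total paid − principal = £625.01 − £582.28 = £42.73.

£42.73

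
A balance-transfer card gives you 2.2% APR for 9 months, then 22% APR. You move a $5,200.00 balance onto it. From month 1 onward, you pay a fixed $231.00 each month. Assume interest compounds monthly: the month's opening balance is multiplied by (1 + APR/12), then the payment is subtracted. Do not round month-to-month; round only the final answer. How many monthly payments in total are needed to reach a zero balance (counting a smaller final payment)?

Promo months 1–9 at r₀ = 2.2%/12 = 0.00183333; months 10+ at r₁ = 22%/12 = 0.0183333.
After month 9: iterate B ← B·(1+r₀) − $231.00 for 9 months → $3,192.12.
Then at r₁ with $231.00/mo: n₂ = −ln(1 − r₁·B/P)/ln(1+r₁) ≈ 16.08 → 17 more payments.

26 months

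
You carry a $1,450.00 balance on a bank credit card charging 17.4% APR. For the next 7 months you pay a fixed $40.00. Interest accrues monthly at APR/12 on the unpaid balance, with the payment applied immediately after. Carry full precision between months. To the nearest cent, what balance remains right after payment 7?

$1,311.26

Monthly rate r = 17.4%/12 = 1.45% = 0.0145.
Each month: B ← B·(1+r) − $40.00.
Month 1: interest $21.02; balance after payment $1,431.03.
Month 2: interest $20.75; balance after payment $1,411.77.
Month 3: interest $20.47; balance after payment $1,392.25.
Month 4: interest $20.19; balance after payment $1,372.43.
Month 5: interest $19.90; balance after payment $1,352.33.
Month 6: interest $19.61; balance after payment $1,331.94.
Month 7: interest $19.31; balance after payment $1,311.26.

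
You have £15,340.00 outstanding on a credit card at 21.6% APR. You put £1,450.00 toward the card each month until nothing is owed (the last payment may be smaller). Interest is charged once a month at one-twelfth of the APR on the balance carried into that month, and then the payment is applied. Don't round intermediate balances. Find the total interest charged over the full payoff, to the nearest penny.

£1,831.71

Monthly rate r = 21.6%/12 = 1.8% = 0.018.
Payoff takes n = ⌈−ln(1 − rB₀/P)/ln(1+r)⌉ = ⌈11.841⌉ = 12 payments; the last is £1,221.71.
Total paid = 11·£1,450.00 + £1,221.71 = £17,171.71.
Total interest = total paid − principal = £17,171.71 − £15,340.00 = £1,831.71.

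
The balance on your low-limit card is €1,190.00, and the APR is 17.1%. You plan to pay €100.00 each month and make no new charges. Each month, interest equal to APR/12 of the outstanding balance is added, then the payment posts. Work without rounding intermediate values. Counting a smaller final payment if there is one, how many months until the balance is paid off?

14 months

Monthly rate r = 17.1%/12 = 1.425% = 0.01425.
Recurrence: B ← B·(1+r) − €100.00.
Month 1: interest €16.96; balance after payment €1,106.96.
Month 2: interest €15.77; balance after payment €1,022.73.
Closed form: n = −ln(1 − rB₀/P)/ln(1+r) = −ln(0.83042)/ln(1.01425) ≈ 13.133, so the balance reaches zero during payment 14.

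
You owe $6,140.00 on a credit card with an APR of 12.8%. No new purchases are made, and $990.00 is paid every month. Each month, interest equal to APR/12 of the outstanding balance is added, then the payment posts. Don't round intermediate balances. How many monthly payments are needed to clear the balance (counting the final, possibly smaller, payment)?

7 payments

Monthly rate r = 12.8%/12 = 1.06667% = 0.0106667.
Recurrence: B ← B·(1+r) − $990.00.
Month 1: interest $65.49; balance after payment $5,215.49.
Month 2: interest $55.63; balance after payment $4,281.13.
Closed form: n = −ln(1 − rB₀/P)/ln(1+r) = −ln(0.93385)/ln(1.01067) ≈ 6.451, so the balance reaches zero during payment 7.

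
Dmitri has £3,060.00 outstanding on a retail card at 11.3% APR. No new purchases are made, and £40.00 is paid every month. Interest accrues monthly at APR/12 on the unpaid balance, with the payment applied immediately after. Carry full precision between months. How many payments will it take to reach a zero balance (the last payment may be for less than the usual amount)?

Monthly rate r = 11.3%/12 = 0.941667% = 0.00941667.
Recurrence: B ← B·(1+r) − £40.00.
Month 1: interest £28.82; balance after payment £3,048.82.
Month 2: interest £28.71; balance after payment £3,037.52.
Closed form: n = −ln(1 − rB₀/P)/ln(1+r) = −ln(0.27963)/ln(1.00942) ≈ 135.961, so the balance reaches zero during payment 136.

136 months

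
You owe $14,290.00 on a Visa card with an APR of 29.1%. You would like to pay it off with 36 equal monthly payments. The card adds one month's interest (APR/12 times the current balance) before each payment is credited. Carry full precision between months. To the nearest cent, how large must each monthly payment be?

Monthly rate r = 29.1%/12 = 2.425% = 0.02425.
Level-payment amortization: P = B₀·r / (1 − (1+r)^(−n)) = 14290.00·0.02425 / (1 − 1.02425^(−36)).
Denominator 1 − (1+r)^(−36) = 0.577929513.
P = 346.533 / 0.577929513 ≈ 599.61.

$599.61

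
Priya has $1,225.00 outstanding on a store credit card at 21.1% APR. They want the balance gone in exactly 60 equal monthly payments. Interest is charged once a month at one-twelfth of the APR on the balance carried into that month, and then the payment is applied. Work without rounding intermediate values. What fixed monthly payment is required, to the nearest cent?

Monthly rate r = 21.1%/12 = 1.75833% = 0.0175833.
Level-payment amortization: P = B₀·r / (1 − (1+r)^(−n)) = 1225.00·0.0175833 / (1 − 1.01758^(−60)).
Denominator 1 − (1+r)^(−60) = 0.648600703.
P = 21.5396 / 0.648600703 ≈ 33.21.

$33.21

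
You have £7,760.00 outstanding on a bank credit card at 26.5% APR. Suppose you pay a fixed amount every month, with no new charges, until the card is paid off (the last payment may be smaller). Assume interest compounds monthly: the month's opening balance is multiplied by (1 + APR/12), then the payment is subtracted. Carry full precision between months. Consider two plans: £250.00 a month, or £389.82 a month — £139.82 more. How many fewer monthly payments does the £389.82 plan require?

Monthly rate r = 26.5%/12 = 2.20833% = 0.0220833.
At £250.00/mo: n = ⌈−ln(1 − rB₀/P)/ln(1+r)⌉ = 53 payments (last £238.50); total interest = total paid − £7,760.00 = £5,478.50.
At £389.82/mo: 27 payments (last £200.84); total interest £2,576.16.
Payments saved = 53 − 27 = 26.

26 fewer payments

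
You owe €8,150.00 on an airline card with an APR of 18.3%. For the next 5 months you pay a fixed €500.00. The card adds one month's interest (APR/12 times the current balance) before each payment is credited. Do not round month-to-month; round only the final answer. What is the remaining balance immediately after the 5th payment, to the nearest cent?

€6,213.26

Monthly rate r = 18.3%/12 = 1.525% = 0.01525.
Each month: B ← B·(1+r) − €500.00.
Month 1: interest €124.29; balance after payment €7,774.29.
Month 2: interest €118.56; balance after payment €7,392.85.
Month 3: interest €112.74; balance after payment €7,005.59.
Month 4: interest €106.84; balance after payment €6,612.42.
Month 5: interest €100.84; balance after payment €6,213.26.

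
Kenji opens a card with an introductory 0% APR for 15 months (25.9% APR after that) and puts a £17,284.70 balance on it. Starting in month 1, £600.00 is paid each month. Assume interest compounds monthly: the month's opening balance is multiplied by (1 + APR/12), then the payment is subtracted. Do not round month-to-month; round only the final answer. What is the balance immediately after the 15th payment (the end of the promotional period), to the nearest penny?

Promo months 1–15 at r₀ = 0%/12 = 0; months 16+ at r₁ = 25.9%/12 = 0.0215833.
After month 15 (no interest yet): B = £17,284.70 − 15·£600.00 = £8,284.70.

£8,284.70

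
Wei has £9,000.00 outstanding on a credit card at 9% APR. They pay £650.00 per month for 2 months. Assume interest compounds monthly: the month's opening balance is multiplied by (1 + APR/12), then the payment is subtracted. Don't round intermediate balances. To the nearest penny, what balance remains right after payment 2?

Monthly rate r = 9%/12 = 0.75% = 0.0075.
Each month: B ← B·(1+r) − £650.00.
Month 1: interest £67.50; balance after payment £8,417.50.
Month 2: interest £63.13; balance after payment £7,830.63.

£7,830.63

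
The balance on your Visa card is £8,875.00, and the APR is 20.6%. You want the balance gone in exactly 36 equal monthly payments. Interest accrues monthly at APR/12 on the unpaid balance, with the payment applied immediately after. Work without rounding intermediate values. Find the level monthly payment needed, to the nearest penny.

Monthly rate r = 20.6%/12 = 1.71667% = 0.0171667.
Level-payment amortization: P = B₀·r / (1 − (1+r)^(−n)) = 8875.00·0.0171667 / (1 − 1.01717^(−36)).
Denominator 1 − (1+r)^(−36) = 0.458144239.
P = 152.354 / 0.458144239 ≈ 332.55.

£332.55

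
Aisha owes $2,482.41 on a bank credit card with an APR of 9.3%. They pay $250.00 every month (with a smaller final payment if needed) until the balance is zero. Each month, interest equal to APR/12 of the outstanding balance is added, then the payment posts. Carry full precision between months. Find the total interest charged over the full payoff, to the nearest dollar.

Monthly rate r = 9.3%/12 = 0.775% = 0.00775.
Payoff takes n = ⌈−ln(1 − rB₀/P)/ln(1+r)⌉ = ⌈10.373⌉ = 11 payments; the last is $93.35.
Total paid = 10·$250.00 + $93.35 = $2,593.35.
Total interest = total paid − principal = $2,593.35 − $2,482.41 = $110.94.

$111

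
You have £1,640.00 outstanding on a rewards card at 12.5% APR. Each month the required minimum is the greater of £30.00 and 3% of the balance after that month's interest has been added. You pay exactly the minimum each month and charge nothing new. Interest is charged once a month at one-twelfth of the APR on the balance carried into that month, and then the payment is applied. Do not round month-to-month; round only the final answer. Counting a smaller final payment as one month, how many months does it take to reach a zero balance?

Monthly rate r = 12.5%/12 = 1.04167% = 0.0104167.
While 3% of the post-interest balance exceeds £30.00, each month B ← (B·(1+r))·(1 − 0.03), i.e. B shrinks by the factor (1+r)·0.97 = 0.9801.
This holds for months 1–26. Entering month 27 the balance is £972.57; 3% of the post-interest balance is now below £30.00, so the flat £30.00 minimum applies from here.
From month 27 a fixed £30.00 at rate r clears £972.57 in 40 more payments. Total: 26 + 40 = 66 months.

66 months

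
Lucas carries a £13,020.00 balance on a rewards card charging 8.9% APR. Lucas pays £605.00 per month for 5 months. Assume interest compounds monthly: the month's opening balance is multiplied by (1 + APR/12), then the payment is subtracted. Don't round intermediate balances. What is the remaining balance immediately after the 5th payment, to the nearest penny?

Monthly rate r = 8.9%/12 = 0.741667% = 0.00741667.
Each month: B ← B·(1+r) − £605.00.
Month 1: interest £96.56; balance after payment £12,511.57.
Month 2: interest £92.79; balance after payment £11,999.36.
Month 3: interest £89.00; balance after payment £11,483.35.
Month 4: interest £85.17; balance after payment £10,963.52.
Month 5: interest £81.31; balance after payment £10,439.84.

£10,439.84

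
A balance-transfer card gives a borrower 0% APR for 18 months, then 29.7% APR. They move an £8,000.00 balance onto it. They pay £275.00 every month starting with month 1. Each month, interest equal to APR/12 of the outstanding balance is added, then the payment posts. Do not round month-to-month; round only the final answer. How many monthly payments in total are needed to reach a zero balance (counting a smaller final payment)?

Promo months 1–18 at r₀ = 0%/12 = 0; months 19+ at r₁ = 29.7%/12 = 0.02475.
After month 18 (no interest yet): B = £8,000.00 − 18·£275.00 = £3,050.00.
Then at r₁ with £275.00/mo: n₂ = −ln(1 − r₁·B/P)/ln(1+r₁) ≈ 13.13 → 14 more payments.

32 payments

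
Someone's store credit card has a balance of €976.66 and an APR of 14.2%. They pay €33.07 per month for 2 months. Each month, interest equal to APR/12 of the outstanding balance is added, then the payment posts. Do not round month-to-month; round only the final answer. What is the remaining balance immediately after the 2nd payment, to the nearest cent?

Monthly rate r = 14.2%/12 = 1.18333% = 0.0118333.
Each month: B ← B·(1+r) − €33.07.
Month 1: interest €11.56; balance after payment €955.15.
Month 2: interest €11.30; balance after payment €933.38.

€933.38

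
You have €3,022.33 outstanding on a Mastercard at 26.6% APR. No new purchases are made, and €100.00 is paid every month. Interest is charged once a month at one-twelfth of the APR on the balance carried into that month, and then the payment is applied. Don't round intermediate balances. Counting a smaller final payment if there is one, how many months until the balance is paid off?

51 payments

Monthly rate r = 26.6%/12 = 2.21667% = 0.0221667.
Recurrence: B ← B·(1+r) − €100.00.
Month 1: interest €66.99; balance after payment €2,989.32.
Month 2: interest €66.26; balance after payment €2,955.59.
Closed form: n = −ln(1 − rB₀/P)/ln(1+r) = −ln(0.33005)/ln(1.02217) ≈ 50.560, so the balance reaches zero during payment 51.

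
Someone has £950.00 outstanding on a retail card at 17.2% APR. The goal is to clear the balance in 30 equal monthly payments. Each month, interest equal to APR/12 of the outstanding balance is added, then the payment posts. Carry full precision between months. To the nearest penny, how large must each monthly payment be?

£39.18

Monthly rate r = 17.2%/12 = 1.43333% = 0.0143333.
Level-payment amortization: P = B₀·r / (1 − (1+r)^(−n)) = 950.00·0.0143333 / (1 − 1.01433^(−30)).
Denominator 1 − (1+r)^(−30) = 0.347502171.
P = 13.6167 / 0.347502171 ≈ 39.18.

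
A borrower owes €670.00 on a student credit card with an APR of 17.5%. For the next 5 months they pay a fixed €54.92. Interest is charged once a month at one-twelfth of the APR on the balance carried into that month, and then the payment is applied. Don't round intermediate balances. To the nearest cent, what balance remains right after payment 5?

Monthly rate r = 17.5%/12 = 1.45833% = 0.0145833.
Each month: B ← B·(1+r) − €54.92.
Month 1: interest €9.77; balance after payment €624.85.
Month 2: interest €9.11; balance after payment €579.04.
Month 3: interest €8.44; balance after payment €532.57.
Month 4: interest €7.77; balance after payment €485.41.
Month 5: interest €7.08; balance after payment €437.57.

€437.57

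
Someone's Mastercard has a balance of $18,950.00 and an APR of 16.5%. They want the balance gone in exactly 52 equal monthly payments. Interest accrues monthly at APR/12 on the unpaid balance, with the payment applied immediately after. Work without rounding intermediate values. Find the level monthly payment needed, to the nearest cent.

Monthly rate r = 16.5%/12 = 1.375% = 0.01375.
Level-payment amortization: P = B₀·r / (1 − (1+r)^(−n)) = 18950.00·0.01375 / (1 − 1.01375^(−52)).
Denominator 1 − (1+r)^(−52) = 0.508419208.
P = 260.562 / 0.508419208 ≈ 512.50.

$512.50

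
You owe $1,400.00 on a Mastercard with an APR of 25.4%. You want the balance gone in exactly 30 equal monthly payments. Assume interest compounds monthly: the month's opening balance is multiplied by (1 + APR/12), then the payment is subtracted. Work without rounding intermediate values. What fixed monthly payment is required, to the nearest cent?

Monthly rate r = 25.4%/12 = 2.11667% = 0.0211667.
Level-payment amortization: P = B₀·r / (1 − (1+r)^(−n)) = 1400.00·0.0211667 / (1 − 1.02117^(−30)).
Denominator 1 − (1+r)^(−30) = 0.466540932.
P = 29.6333 / 0.466540932 ≈ 63.52.

$63.52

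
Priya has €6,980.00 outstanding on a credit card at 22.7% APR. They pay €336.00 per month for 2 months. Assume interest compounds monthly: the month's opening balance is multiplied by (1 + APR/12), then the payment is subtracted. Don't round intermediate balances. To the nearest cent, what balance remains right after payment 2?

Monthly rate r = 22.7%/12 = 1.89167% = 0.0189167.
Each month: B ← B·(1+r) − €336.00.
Month 1: interest €132.04; balance after payment €6,776.04.
Month 2: interest €128.18; balance after payment €6,568.22.

€6,568.22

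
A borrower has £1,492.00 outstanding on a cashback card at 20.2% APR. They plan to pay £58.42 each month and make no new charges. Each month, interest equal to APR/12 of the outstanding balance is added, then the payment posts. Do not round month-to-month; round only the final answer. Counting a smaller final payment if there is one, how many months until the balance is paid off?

Monthly rate r = 20.2%/12 = 1.68333% = 0.0168333.
Recurrence: B ← B·(1+r) − £58.42.
Month 1: interest £25.12; balance after payment £1,458.70.
Month 2: interest £24.55; balance after payment £1,424.83.
Closed form: n = −ln(1 − rB₀/P)/ln(1+r) = −ln(0.57009)/ln(1.01683) ≈ 33.664, so the balance reaches zero during payment 34.

34 payments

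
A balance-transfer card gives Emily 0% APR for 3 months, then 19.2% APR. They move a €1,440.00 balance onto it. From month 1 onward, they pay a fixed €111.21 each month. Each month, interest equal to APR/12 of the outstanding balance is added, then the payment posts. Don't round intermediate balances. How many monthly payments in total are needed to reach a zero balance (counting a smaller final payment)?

14 months

Promo months 1–3 at r₀ = 0%/12 = 0; months 4+ at r₁ = 19.2%/12 = 0.016.
After month 3 (no interest yet): B = €1,440.00 − 3·€111.21 = €1,106.37.
Then at r₁ with €111.21/mo: n₂ = −ln(1 − r₁·B/P)/ln(1+r₁) ≈ 10.92 → 11 more payments.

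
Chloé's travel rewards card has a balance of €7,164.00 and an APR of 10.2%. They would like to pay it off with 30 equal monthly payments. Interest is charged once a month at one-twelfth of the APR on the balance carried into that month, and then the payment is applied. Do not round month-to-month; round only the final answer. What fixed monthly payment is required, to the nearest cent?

Monthly rate r = 10.2%/12 = 0.85% = 0.0085.
Level-payment amortization: P = B₀·r / (1 − (1+r)^(−n)) = 7164.00·0.0085 / (1 − 1.0085^(−30)).
Denominator 1 − (1+r)^(−30) = 0.224247965.
P = 60.894 / 0.224247965 ≈ 271.55.

€271.55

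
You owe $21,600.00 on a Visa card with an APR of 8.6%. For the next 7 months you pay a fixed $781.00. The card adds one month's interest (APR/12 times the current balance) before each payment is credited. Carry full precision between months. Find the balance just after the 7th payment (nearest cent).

$17,121.22

Monthly rate r = 8.6%/12 = 0.716667% = 0.00716667.
Each month: B ← B·(1+r) − $781.00.
Month 1: interest $154.80; balance after payment $20,973.80.
Month 2: interest $150.31; balance after payment $20,343.11.
Month 3: interest $145.79; balance after payment $19,707.90.
Month 4: interest $141.24; balance after payment $19,068.14.
Month 5: interest $136.66; balance after payment $18,423.80.
Month 6: interest $132.04; balance after payment $17,774.84.
Month 7: interest $127.39; balance after payment $17,121.22.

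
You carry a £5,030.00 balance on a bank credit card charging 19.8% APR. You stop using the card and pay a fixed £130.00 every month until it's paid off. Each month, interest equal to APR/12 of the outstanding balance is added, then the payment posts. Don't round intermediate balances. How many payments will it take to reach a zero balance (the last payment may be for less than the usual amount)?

Monthly rate r = 19.8%/12 = 1.65% = 0.0165.
Recurrence: B ← B·(1+r) − £130.00.
Month 1: interest £83.00; balance after payment £4,982.99.
Month 2: interest £82.22; balance after payment £4,935.21.
Closed form: n = −ln(1 − rB₀/P)/ln(1+r) = −ln(0.36158)/ln(1.0165) ≈ 62.161, so the balance reaches zero during payment 63.

63 payments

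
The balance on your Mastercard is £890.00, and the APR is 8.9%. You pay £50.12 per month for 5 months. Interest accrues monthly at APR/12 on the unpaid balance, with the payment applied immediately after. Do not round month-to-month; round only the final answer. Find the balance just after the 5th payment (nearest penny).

£669.15

Monthly rate r = 8.9%/12 = 0.741667% = 0.00741667.
Each month: B ← B·(1+r) − £50.12.
Month 1: interest £6.60; balance after payment £846.48.
Month 2: interest £6.28; balance after payment £802.64.
Month 3: interest £5.95; balance after payment £758.47.
Month 4: interest £5.63; balance after payment £713.98.
Month 5: interest £5.30; balance after payment £669.15.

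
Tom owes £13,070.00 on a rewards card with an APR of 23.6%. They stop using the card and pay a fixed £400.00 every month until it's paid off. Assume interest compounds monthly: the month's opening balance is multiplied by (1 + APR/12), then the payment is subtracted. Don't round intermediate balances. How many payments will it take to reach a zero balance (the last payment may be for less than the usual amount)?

Monthly rate r = 23.6%/12 = 1.96667% = 0.0196667.
Recurrence: B ← B·(1+r) − £400.00.
Month 1: interest £257.04; balance after payment £12,927.04.
Month 2: interest £254.23; balance after payment £12,781.28.
Closed form: n = −ln(1 − rB₀/P)/ln(1+r) = −ln(0.35739)/ln(1.01967) ≈ 52.831, so the balance reaches zero during payment 53.

53 months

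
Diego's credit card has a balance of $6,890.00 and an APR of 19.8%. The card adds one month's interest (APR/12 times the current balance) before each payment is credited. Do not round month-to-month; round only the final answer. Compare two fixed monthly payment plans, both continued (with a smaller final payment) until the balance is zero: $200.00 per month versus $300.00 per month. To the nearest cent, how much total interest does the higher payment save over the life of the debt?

$1,537.51

Monthly rate r = 19.8%/12 = 1.65% = 0.0165.
At $200.00/mo: n = ⌈−ln(1 − rB₀/P)/ln(1+r)⌉ = 52 payments (last $69.80); total interest = total paid − $6,890.00 = $3,379.80.
At $300.00/mo: 30 payments (last $32.29); total interest $1,842.29.
Interest saved = $3,379.80 − $1,842.29 = $1,537.51.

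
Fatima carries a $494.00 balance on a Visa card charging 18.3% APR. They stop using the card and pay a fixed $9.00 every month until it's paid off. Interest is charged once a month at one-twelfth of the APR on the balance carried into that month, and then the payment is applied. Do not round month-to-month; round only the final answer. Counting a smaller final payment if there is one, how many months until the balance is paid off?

Monthly rate r = 18.3%/12 = 1.525% = 0.01525.
Recurrence: B ← B·(1+r) − $9.00.
Month 1: interest $7.53; balance after payment $492.53.
Month 2: interest $7.51; balance after payment $491.04.
Closed form: n = −ln(1 − rB₀/P)/ln(1+r) = −ln(0.16294)/ln(1.01525) ≈ 119.878, so the balance reaches zero during payment 120.

120 months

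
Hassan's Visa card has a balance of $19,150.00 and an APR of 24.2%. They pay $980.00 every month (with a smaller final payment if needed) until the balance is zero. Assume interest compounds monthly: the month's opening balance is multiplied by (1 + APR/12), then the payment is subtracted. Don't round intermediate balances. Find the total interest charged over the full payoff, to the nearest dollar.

Monthly rate r = 24.2%/12 = 2.01667% = 0.0201667.
Payoff takes n = ⌈−ln(1 − rB₀/P)/ln(1+r)⌉ = ⌈25.092⌉ = 26 payments; the last is $91.41.
Total paid = 25·$980.00 + $91.41 = $24,591.41.
Total interest = total paid − principal = $24,591.41 − $19,150.00 = $5,441.41.

$5,441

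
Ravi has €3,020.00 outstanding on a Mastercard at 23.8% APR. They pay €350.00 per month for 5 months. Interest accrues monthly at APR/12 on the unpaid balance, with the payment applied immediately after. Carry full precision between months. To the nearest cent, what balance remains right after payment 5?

€1,510.79

Monthly rate r = 23.8%/12 = 1.98333% = 0.0198333.
Each month: B ← B·(1+r) − €350.00.
Month 1: interest €59.90; balance after payment €2,729.90.
Month 2: interest €54.14; balance after payment €2,434.04.
Month 3: interest €48.28; balance after payment €2,132.31.
Month 4: interest €42.29; balance after payment €1,824.61.
Month 5: interest €36.19; balance after payment €1,510.79.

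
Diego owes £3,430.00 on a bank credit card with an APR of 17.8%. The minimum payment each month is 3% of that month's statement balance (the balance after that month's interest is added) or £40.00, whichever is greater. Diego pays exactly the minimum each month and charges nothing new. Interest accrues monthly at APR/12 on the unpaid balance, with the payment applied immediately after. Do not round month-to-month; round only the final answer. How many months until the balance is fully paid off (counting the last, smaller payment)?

107 months

Monthly rate r = 17.8%/12 = 1.48333% = 0.0148333.
While 3% of the post-interest balance exceeds £40.00, each month B ← (B·(1+r))·(1 − 0.03), i.e. B shrinks by the factor (1+r)·0.97 = 0.98439.
This holds for months 1–61. Entering month 62 the balance is £1,313.55; 3% of the post-interest balance is now below £40.00, so the flat £40.00 minimum applies from here.
From month 62 a fixed £40.00 at rate r clears £1,313.55 in 46 more payments. Total: 61 + 46 = 107 months.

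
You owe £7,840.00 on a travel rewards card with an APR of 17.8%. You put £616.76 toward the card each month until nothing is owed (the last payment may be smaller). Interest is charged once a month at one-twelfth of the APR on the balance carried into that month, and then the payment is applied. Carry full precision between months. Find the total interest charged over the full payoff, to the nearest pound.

£913

Monthly rate r = 17.8%/12 = 1.48333% = 0.0148333.
Payoff takes n = ⌈−ln(1 − rB₀/P)/ln(1+r)⌉ = ⌈14.190⌉ = 15 payments; the last is £117.88.
Total paid = 14·£616.76 + £117.88 = £8,752.52.
Total interest = total paid − principal = £8,752.52 − £7,840.00 = £912.52.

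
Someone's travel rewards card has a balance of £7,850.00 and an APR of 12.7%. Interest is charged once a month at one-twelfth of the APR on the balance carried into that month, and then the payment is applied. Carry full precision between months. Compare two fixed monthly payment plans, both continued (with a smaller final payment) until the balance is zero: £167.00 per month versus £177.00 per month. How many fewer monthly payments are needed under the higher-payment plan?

5 fewer payments

Monthly rate r = 12.7%/12 = 1.05833% = 0.0105833.
At £167.00/mo: n = ⌈−ln(1 − rB₀/P)/ln(1+r)⌉ = 66 payments (last £60.77); total interest = total paid − £7,850.00 = £3,065.77.
At £177.00/mo: 61 payments (last £34.35); total interest £2,804.35.
Payments saved = 66 − 61 = 5.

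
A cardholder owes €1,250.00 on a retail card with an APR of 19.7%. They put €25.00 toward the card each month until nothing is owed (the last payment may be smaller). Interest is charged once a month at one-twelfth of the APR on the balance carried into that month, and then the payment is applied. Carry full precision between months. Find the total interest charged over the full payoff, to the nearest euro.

Monthly rate r = 19.7%/12 = 1.64167% = 0.0164167.
Payoff takes n = ⌈−ln(1 − rB₀/P)/ln(1+r)⌉ = ⌈105.595⌉ = 106 payments; the last is €14.92.
Total paid = 105·€25.00 + €14.92 = €2,639.92.
Total interest = total paid − principal = €2,639.92 − €1,250.00 = €1,389.92.

€1,390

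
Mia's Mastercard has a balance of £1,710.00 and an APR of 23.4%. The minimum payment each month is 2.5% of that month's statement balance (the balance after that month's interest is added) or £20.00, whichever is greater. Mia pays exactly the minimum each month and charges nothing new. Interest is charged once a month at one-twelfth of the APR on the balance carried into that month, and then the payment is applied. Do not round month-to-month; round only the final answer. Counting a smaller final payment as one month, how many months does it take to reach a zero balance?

Monthly rate r = 23.4%/12 = 1.95% = 0.0195.
While 2.5% of the post-interest balance exceeds £20.00, each month B ← (B·(1+r))·(1 − 0.025), i.e. B shrinks by the factor (1+r)·0.975 = 0.99401.
This holds for months 1–130. Entering month 131 the balance is £783.31; 2.5% of the post-interest balance is now below £20.00, so the flat £20.00 minimum applies from here.
From month 131 a fixed £20.00 at rate r clears £783.31 in 75 more payments. Total: 130 + 75 = 205 months.

205 months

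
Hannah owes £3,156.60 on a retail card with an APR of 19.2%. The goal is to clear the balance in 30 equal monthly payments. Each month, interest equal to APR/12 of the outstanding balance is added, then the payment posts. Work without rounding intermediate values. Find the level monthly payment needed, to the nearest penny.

Monthly rate r = 19.2%/12 = 1.6% = 0.016.
Level-payment amortization: P = B₀·r / (1 − (1+r)^(−n)) = 3156.60·0.016 / (1 − 1.016^(−30)).
Denominator 1 − (1+r)^(−30) = 0.378861053.
P = 50.5056 / 0.378861053 ≈ 133.31.

£133.31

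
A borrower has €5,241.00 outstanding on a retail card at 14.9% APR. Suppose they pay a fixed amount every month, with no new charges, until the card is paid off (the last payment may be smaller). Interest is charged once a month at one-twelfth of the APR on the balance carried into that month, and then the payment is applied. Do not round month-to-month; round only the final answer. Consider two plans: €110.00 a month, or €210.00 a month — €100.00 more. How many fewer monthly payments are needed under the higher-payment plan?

42 fewer payments

Monthly rate r = 14.9%/12 = 1.24167% = 0.0124167.
At €110.00/mo: n = ⌈−ln(1 − rB₀/P)/ln(1+r)⌉ = 73 payments (last €62.63); total interest = total paid − €5,241.00 = €2,741.63.
At €210.00/mo: 31 payments (last €11.81); total interest €1,070.81.
Payments saved = 73 − 31 = 42.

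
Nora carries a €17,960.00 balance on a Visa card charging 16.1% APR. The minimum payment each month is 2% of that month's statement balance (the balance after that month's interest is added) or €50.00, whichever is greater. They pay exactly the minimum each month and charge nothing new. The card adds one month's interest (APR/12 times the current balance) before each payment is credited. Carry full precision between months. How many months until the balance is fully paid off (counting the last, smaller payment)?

371 months

Monthly rate r = 16.1%/12 = 1.34167% = 0.0134167.
While 2% of the post-interest balance exceeds €50.00, each month B ← (B·(1+r))·(1 − 0.02), i.e. B shrinks by the factor (1+r)·0.98 = 0.99315.
This holds for months 1–289. Entering month 290 the balance is €2,462.56; 2% of the post-interest balance is now below €50.00, so the flat €50.00 minimum applies from here.
From month 290 a fixed €50.00 at rate r clears €2,462.56 in 82 more payments. Total: 289 + 82 = 371 months.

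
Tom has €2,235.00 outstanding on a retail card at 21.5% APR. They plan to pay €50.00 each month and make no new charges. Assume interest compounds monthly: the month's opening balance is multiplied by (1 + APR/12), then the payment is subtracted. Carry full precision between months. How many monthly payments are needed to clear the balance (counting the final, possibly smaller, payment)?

Monthly rate r = 21.5%/12 = 1.79167% = 0.0179167.
Recurrence: B ← B·(1+r) − €50.00.
Month 1: interest €40.04; balance after payment €2,225.04.
Month 2: interest €39.87; balance after payment €2,214.91.
Closed form: n = −ln(1 − rB₀/P)/ln(1+r) = −ln(0.19912)/ln(1.01792) ≈ 90.878, so the balance reaches zero during payment 91.

91 payments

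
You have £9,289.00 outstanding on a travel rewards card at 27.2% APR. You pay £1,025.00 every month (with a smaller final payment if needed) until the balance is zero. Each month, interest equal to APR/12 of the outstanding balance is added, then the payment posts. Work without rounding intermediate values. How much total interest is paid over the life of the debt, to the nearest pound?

Monthly rate r = 27.2%/12 = 2.26667% = 0.0226667.
Payoff takes n = ⌈−ln(1 − rB₀/P)/ln(1+r)⌉ = ⌈10.259⌉ = 11 payments; the last is £267.44.
Total paid = 10·£1,025.00 + £267.44 = £10,517.44.
Total interest = total paid − principal = £10,517.44 − £9,289.00 = £1,228.44.

£1,228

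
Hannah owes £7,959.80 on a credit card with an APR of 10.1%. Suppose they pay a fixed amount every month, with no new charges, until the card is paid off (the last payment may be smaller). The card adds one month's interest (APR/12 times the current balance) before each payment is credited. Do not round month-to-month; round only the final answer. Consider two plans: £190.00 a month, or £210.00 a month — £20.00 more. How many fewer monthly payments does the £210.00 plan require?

Monthly rate r = 10.1%/12 = 0.841667% = 0.00841667.
At £190.00/mo: n = ⌈−ln(1 − rB₀/P)/ln(1+r)⌉ = 52 payments (last £166.60); total interest = total paid − £7,959.80 = £1,896.80.
At £210.00/mo: 46 payments (last £177.08); total interest £1,667.28.
Payments saved = 52 − 46 = 6.

6 fewer payments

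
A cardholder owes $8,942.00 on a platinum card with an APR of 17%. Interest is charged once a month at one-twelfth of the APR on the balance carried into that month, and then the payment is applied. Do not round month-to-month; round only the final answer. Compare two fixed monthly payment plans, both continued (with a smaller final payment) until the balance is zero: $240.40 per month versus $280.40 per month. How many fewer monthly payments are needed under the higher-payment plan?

11 fewer payments

Monthly rate r = 17%/12 = 1.41667% = 0.0141667.
At $240.40/mo: n = ⌈−ln(1 − rB₀/P)/ln(1+r)⌉ = 54 payments (last $51.31); total interest = total paid − $8,942.00 = $3,850.51.
At $280.40/mo: 43 payments (last $204.68); total interest $3,039.48.
Payments saved = 54 − 43 = 11.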